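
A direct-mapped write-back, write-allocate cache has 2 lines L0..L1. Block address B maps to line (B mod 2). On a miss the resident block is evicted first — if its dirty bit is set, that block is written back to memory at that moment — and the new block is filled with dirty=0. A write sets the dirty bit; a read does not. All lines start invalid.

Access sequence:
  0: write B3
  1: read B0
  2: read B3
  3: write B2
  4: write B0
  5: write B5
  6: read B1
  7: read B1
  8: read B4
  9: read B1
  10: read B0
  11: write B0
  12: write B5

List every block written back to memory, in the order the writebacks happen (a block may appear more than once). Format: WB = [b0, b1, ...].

0: W B3 -> L1 miss  d=D]
1: R B0 -> L0 miss  d=-]
2: R B3 -> L1 hit  d=D]
3: W B2 -> L0 miss  d=D]
4: W B0 -> L0 miss wb->B2  d=D]
5: W B5 -> L1 miss wb->B3  d=D]
6: R B1 -> L1 miss wb->B5  d=-]
7: R B1 -> L1 hit  d=-]
8: R B4 -> L0 miss wb->B0  d=-]
9: R B1 -> L1 hit  d=-]
10: R B0 -> L0 miss  d=-]
11: W B0 -> L0 hit  d=D]
12: W B5 -> L1 miss  d=D]

WB = [2, 3, 5, 0]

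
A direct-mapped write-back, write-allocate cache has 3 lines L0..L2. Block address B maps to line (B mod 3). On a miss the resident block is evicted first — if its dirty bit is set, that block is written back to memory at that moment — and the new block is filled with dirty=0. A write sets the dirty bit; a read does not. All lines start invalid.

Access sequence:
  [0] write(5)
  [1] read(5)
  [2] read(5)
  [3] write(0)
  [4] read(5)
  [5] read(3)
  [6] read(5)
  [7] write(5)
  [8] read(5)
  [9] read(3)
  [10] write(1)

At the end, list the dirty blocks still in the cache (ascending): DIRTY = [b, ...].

DIRTY = [1, 5]

0: W B5 -> L2 miss  d=D]
1: R B5 -> L2 hit  d=D]
2: R B5 -> L2 hit  d=D]
3: W B0 -> L0 miss  d=D]
4: R B5 -> L2 hit  d=D]
5: R B3 -> L0 miss wb->B0  d=-]
6: R B5 -> L2 hit  d=D]
7: W B5 -> L2 hit  d=D]
8: R B5 -> L2 hit  d=D]
9: R B3 -> L0 hit  d=-]
10: W B1 -> L1 miss  d=D]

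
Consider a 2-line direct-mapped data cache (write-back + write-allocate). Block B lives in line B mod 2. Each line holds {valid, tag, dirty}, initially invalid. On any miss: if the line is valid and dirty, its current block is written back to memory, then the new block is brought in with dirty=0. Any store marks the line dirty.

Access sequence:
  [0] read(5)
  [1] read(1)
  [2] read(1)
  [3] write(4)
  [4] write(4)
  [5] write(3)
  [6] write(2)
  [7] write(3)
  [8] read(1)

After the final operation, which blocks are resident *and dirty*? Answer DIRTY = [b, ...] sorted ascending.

DIRTY = [2]

  0 | R B5 → L1 miss [-]
  1 | R B1 → L1 miss [-]
  2 | R B1 → L1 hit [-]
  3 | W B4 → L0 miss [D]
  4 | W B4 → L0 hit [D]
  5 | W B3 → L1 miss [D]
  6 | W B2 → L0 miss wb→B4 [D]
  7 | W B3 → L1 hit [D]
  8 | R B1 → L1 miss wb→B3 [-]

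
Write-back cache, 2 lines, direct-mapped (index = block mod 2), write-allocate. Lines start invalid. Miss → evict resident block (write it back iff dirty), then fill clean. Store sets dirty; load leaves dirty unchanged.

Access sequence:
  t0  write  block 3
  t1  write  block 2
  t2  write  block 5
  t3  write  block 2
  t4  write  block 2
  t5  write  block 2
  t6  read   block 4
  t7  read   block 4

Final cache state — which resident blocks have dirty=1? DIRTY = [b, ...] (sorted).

DIRTY = [5]

0: W B3 → L1 miss [D]
1: W B2 → L0 miss [D]
2: W B5 → L1 miss wb→B3 [D]
3: W B2 → L0 hit [D]
4: W B2 → L0 hit [D]
5: W B2 → L0 hit [D]
6: R B4 → L0 miss wb→B2 [-]
7: R B4 → L0 hit [-]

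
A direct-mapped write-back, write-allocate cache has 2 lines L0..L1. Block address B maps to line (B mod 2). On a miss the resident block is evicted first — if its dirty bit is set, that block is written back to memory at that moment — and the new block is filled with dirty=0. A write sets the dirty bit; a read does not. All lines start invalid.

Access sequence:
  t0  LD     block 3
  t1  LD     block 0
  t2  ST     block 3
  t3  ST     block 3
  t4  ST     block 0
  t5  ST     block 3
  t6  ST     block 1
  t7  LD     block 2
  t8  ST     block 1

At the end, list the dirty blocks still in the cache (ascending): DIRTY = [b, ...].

DIRTY = [1]

0: R B3 -> L1 miss  d=-]
1: R B0 -> L0 miss  d=-]
2: W B3 -> L1 hit  d=D]
3: W B3 -> L1 hit  d=D]
4: W B0 -> L0 hit  d=D]
5: W B3 -> L1 hit  d=D]
6: W B1 -> L1 miss wb->B3  d=D]
7: R B2 -> L0 miss wb->B0  d=-]
8: W B1 -> L1 hit  d=D]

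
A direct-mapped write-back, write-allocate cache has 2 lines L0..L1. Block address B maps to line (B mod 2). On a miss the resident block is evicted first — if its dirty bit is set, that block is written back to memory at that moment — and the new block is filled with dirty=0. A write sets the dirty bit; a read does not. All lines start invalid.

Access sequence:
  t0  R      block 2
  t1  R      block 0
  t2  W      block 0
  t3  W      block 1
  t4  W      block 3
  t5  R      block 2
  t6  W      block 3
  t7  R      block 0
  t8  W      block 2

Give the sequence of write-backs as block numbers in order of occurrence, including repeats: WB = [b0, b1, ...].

WB = [1, 0]

  0 | R B2 → L0 miss [-]
  1 | R B0 → L0 miss [-]
  2 | W B0 → L0 hit [D]
  3 | W B1 → L1 miss [D]
  4 | W B3 → L1 miss wb→B1 [D]
  5 | R B2 → L0 miss wb→B0 [-]
  6 | W B3 → L1 hit [D]
  7 | R B0 → L0 miss [-]
  8 | W B2 → L0 miss [D]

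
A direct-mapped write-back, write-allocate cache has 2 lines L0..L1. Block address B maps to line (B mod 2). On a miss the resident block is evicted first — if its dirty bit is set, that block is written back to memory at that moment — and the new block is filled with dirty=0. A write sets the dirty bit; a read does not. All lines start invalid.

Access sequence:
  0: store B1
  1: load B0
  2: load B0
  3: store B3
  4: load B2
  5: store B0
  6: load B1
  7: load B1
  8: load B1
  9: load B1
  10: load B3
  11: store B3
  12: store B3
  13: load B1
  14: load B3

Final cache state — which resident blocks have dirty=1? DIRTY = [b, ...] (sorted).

0: W B1 → L1 miss [D]
1: R B0 → L0 miss [-]
2: R B0 → L0 hit [-]
3: W B3 → L1 miss wb→B1 [D]
4: R B2 → L0 miss [-]
5: W B0 → L0 miss [D]
6: R B1 → L1 miss wb→B3 [-]
7: R B1 → L1 hit [-]
8: R B1 → L1 hit [-]
9: R B1 → L1 hit [-]
10: R B3 → L1 miss [-]
11: W B3 → L1 hit [D]
12: W B3 → L1 hit [D]
13: R B1 → L1 miss wb→B3 [-]
14: R B3 → L1 miss [-]

DIRTY = [0]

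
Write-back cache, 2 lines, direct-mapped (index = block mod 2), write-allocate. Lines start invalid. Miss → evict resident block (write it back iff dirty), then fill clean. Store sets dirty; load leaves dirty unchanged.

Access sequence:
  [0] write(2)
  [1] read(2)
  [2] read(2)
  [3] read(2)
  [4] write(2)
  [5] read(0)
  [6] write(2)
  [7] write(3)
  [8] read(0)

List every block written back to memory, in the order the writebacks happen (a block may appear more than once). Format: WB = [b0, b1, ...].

0: W B2 -> L0 miss  d=D]
1: R B2 -> L0 hit  d=D]
2: R B2 -> L0 hit  d=D]
3: R B2 -> L0 hit  d=D]
4: W B2 -> L0 hit  d=D]
5: R B0 -> L0 miss wb->B2  d=-]
6: W B2 -> L0 miss  d=D]
7: W B3 -> L1 miss  d=D]
8: R B0 -> L0 miss wb->B2  d=-]

WB = [2, 2]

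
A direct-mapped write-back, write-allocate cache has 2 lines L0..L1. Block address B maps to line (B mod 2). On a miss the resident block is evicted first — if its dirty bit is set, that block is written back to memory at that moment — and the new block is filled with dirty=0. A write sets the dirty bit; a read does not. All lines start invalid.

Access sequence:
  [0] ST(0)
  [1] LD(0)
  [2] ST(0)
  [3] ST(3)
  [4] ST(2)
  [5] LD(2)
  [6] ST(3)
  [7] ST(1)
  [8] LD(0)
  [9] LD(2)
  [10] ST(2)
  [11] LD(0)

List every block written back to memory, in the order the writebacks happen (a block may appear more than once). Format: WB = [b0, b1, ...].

WB = [0, 3, 2, 2]

0: W B0 → L0 miss [D]
1: R B0 → L0 hit [D]
2: W B0 → L0 hit [D]
3: W B3 → L1 miss [D]
4: W B2 → L0 miss wb→B0 [D]
5: R B2 → L0 hit [D]
6: W B3 → L1 hit [D]
7: W B1 → L1 miss wb→B3 [D]
8: R B0 → L0 miss wb→B2 [-]
9: R B2 → L0 miss [-]
10: W B2 → L0 hit [D]
11: R B0 → L0 miss wb→B2 [-]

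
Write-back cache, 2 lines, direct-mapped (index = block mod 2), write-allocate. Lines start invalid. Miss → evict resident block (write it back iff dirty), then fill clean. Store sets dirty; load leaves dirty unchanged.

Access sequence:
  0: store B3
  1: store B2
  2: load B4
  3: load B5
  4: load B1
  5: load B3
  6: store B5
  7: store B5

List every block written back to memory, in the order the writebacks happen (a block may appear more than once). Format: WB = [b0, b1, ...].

WB = [2, 3]

  0 | W B3 → L1 miss [D]
  1 | W B2 → L0 miss [D]
  2 | R B4 → L0 miss wb→B2 [-]
  3 | R B5 → L1 miss wb→B3 [-]
  4 | R B1 → L1 miss [-]
  5 | R B3 → L1 miss [-]
  6 | W B5 → L1 miss [D]
  7 | W B5 → L1 hit [D]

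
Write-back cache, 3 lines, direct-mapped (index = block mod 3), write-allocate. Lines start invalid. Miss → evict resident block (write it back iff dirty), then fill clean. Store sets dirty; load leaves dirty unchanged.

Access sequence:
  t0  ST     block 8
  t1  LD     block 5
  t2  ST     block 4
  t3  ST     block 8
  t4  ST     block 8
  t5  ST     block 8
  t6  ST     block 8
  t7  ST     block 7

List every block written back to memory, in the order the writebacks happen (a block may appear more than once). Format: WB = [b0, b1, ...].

WB = [8, 4]

0: W B8 -> L2 miss  d=D]
1: R B5 -> L2 miss wb->B8  d=-]
2: W B4 -> L1 miss  d=D]
3: W B8 -> L2 miss  d=D]
4: W B8 -> L2 hit  d=D]
5: W B8 -> L2 hit  d=D]
6: W B8 -> L2 hit  d=D]
7: W B7 -> L1 miss wb->B4  d=D]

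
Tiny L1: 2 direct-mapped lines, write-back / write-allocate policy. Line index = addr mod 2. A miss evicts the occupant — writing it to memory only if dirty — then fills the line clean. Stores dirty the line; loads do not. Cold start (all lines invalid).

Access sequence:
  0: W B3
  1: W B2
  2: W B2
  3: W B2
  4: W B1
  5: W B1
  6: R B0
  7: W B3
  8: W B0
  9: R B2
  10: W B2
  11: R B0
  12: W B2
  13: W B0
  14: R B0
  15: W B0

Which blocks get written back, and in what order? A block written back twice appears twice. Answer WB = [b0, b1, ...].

WB = [3, 2, 1, 0, 2, 2]

0: W B3 → L1 miss [D]
1: W B2 → L0 miss [D]
2: W B2 → L0 hit [D]
3: W B2 → L0 hit [D]
4: W B1 → L1 miss wb→B3 [D]
5: W B1 → L1 hit [D]
6: R B0 → L0 miss wb→B2 [-]
7: W B3 → L1 miss wb→B1 [D]
8: W B0 → L0 hit [D]
9: R B2 → L0 miss wb→B0 [-]
10: W B2 → L0 hit [D]
11: R B0 → L0 miss wb→B2 [-]
12: W B2 → L0 miss [D]
13: W B0 → L0 miss wb→B2 [D]
14: R B0 → L0 hit [D]
15: W B0 → L0 hit [D]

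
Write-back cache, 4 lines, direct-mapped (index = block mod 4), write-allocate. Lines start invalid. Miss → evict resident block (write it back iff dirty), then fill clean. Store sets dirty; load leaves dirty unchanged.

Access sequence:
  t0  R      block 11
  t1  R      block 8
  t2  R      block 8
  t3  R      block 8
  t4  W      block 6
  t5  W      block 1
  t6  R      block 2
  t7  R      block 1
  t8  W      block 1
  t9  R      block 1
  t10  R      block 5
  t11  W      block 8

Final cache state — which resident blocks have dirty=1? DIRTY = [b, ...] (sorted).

  0 | R B11 → L3 miss [-]
  1 | R B8 → L0 miss [-]
  2 | R B8 → L0 hit [-]
  3 | R B8 → L0 hit [-]
  4 | W B6 → L2 miss [D]
  5 | W B1 → L1 miss [D]
  6 | R B2 → L2 miss wb→B6 [-]
  7 | R B1 → L1 hit [D]
  8 | W B1 → L1 hit [D]
  9 | R B1 → L1 hit [D]
  10 | R B5 → L1 miss wb→B1 [-]
  11 | W B8 → L0 hit [D]

DIRTY = [8]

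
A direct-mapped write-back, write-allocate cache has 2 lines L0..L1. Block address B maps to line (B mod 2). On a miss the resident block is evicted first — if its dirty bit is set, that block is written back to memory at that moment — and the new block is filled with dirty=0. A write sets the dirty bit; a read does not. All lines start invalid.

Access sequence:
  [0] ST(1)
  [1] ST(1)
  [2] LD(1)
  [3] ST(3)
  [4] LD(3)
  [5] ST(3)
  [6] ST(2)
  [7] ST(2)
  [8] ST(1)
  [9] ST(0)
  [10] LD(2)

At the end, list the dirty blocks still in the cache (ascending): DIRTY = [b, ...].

DIRTY = [1]

0: W B1 -> L1 miss  d=D]
1: W B1 -> L1 hit  d=D]
2: R B1 -> L1 hit  d=D]
3: W B3 -> L1 miss wb->B1  d=D]
4: R B3 -> L1 hit  d=D]
5: W B3 -> L1 hit  d=D]
6: W B2 -> L0 miss  d=D]
7: W B2 -> L0 hit  d=D]
8: W B1 -> L1 miss wb->B3  d=D]
9: W B0 -> L0 miss wb->B2  d=D]
10: R B2 -> L0 miss wb->B0  d=-]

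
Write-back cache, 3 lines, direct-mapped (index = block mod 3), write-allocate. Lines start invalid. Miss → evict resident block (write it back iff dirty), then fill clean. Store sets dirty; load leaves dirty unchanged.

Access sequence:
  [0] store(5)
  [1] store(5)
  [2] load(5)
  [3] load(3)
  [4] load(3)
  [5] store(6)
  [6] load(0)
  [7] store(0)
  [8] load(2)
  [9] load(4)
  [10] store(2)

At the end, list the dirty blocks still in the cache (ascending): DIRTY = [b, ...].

0: W B5 → L2 miss [D]
1: W B5 → L2 hit [D]
2: R B5 → L2 hit [D]
3: R B3 → L0 miss [-]
4: R B3 → L0 hit [-]
5: W B6 → L0 miss [D]
6: R B0 → L0 miss wb→B6 [-]
7: W B0 → L0 hit [D]
8: R B2 → L2 miss wb→B5 [-]
9: R B4 → L1 miss [-]
10: W B2 → L2 hit [D]

DIRTY = [0, 2]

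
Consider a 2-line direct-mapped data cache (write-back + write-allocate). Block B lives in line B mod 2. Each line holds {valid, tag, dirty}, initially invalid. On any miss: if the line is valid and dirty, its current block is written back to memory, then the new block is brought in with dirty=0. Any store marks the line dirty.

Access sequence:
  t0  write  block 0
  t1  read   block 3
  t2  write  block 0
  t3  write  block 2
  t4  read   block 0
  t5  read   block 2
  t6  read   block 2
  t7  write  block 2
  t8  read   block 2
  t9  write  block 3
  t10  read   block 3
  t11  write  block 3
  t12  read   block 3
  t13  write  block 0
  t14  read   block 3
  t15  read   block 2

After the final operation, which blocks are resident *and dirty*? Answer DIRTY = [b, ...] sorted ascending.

0: W B0 -> L0 miss  d=D]
1: R B3 -> L1 miss  d=-]
2: W B0 -> L0 hit  d=D]
3: W B2 -> L0 miss wb->B0  d=D]
4: R B0 -> L0 miss wb->B2  d=-]
5: R B2 -> L0 miss  d=-]
6: R B2 -> L0 hit  d=-]
7: W B2 -> L0 hit  d=D]
8: R B2 -> L0 hit  d=D]
9: W B3 -> L1 hit  d=D]
10: R B3 -> L1 hit  d=D]
11: W B3 -> L1 hit  d=D]
12: R B3 -> L1 hit  d=D]
13: W B0 -> L0 miss wb->B2  d=D]
14: R B3 -> L1 hit  d=D]
15: R B2 -> L0 miss wb->B0  d=-]

DIRTY = [3]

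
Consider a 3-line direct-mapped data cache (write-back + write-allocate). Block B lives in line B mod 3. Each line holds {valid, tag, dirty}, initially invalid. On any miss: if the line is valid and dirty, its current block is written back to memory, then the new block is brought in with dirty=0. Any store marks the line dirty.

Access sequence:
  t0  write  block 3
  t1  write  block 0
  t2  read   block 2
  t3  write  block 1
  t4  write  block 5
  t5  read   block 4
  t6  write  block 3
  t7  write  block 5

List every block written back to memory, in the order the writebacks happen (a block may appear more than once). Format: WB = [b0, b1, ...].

WB = [3, 1, 0]

0: W B3 -> L0 miss  d=D]
1: W B0 -> L0 miss wb->B3  d=D]
2: R B2 -> L2 miss  d=-]
3: W B1 -> L1 miss  d=D]
4: W B5 -> L2 miss  d=D]
5: R B4 -> L1 miss wb->B1  d=-]
6: W B3 -> L0 miss wb->B0  d=D]
7: W B5 -> L2 hit  d=D]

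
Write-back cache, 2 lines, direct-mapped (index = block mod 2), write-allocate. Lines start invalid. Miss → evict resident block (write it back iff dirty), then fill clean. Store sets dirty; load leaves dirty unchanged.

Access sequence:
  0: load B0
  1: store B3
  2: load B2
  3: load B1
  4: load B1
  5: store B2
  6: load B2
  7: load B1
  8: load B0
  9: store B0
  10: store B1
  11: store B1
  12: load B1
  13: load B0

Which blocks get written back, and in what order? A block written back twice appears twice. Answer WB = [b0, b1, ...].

WB = [3, 2]

0: R B0 -> L0 miss  d=-]
1: W B3 -> L1 miss  d=D]
2: R B2 -> L0 miss  d=-]
3: R B1 -> L1 miss wb->B3  d=-]
4: R B1 -> L1 hit  d=-]
5: W B2 -> L0 hit  d=D]
6: R B2 -> L0 hit  d=D]
7: R B1 -> L1 hit  d=-]
8: R B0 -> L0 miss wb->B2  d=-]
9: W B0 -> L0 hit  d=D]
10: W B1 -> L1 hit  d=D]
11: W B1 -> L1 hit  d=D]
12: R B1 -> L1 hit  d=D]
13: R B0 -> L0 hit  d=D]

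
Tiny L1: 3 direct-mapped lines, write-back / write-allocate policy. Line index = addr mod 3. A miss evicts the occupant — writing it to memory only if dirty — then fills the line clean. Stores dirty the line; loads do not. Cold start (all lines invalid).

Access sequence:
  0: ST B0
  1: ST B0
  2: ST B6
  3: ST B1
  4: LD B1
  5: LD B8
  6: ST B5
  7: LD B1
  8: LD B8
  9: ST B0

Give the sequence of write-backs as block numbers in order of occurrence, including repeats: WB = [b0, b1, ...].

WB = [0, 5, 6]

0: W B0 -> L0 miss  d=D]
1: W B0 -> L0 hit  d=D]
2: W B6 -> L0 miss wb->B0  d=D]
3: W B1 -> L1 miss  d=D]
4: R B1 -> L1 hit  d=D]
5: R B8 -> L2 miss  d=-]
6: W B5 -> L2 miss  d=D]
7: R B1 -> L1 hit  d=D]
8: R B8 -> L2 miss wb->B5  d=-]
9: W B0 -> L0 miss wb->B6  d=D]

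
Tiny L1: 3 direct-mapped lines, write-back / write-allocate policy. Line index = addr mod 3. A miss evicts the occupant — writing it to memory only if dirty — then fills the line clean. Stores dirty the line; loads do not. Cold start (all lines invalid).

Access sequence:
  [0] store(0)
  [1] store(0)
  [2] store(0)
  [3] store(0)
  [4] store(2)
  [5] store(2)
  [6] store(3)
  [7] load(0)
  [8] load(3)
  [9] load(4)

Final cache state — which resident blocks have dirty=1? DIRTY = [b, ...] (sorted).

0: W B0 -> L0 miss  d=D]
1: W B0 -> L0 hit  d=D]
2: W B0 -> L0 hit  d=D]
3: W B0 -> L0 hit  d=D]
4: W B2 -> L2 miss  d=D]
5: W B2 -> L2 hit  d=D]
6: W B3 -> L0 miss wb->B0  d=D]
7: R B0 -> L0 miss wb->B3  d=-]
8: R B3 -> L0 miss  d=-]
9: R B4 -> L1 miss  d=-]

DIRTY = [2]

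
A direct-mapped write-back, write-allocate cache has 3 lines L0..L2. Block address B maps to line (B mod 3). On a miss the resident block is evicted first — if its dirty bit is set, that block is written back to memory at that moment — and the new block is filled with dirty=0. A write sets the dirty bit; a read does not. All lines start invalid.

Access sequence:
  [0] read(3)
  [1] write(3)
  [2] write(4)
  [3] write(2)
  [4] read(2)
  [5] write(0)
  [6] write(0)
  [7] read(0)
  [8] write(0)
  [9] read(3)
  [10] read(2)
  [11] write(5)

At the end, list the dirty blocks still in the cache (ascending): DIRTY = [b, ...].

0: R B3 → L0 miss [-]
1: W B3 → L0 hit [D]
2: W B4 → L1 miss [D]
3: W B2 → L2 miss [D]
4: R B2 → L2 hit [D]
5: W B0 → L0 miss wb→B3 [D]
6: W B0 → L0 hit [D]
7: R B0 → L0 hit [D]
8: W B0 → L0 hit [D]
9: R B3 → L0 miss wb→B0 [-]
10: R B2 → L2 hit [D]
11: W B5 → L2 miss wb→B2 [D]

DIRTY = [4, 5]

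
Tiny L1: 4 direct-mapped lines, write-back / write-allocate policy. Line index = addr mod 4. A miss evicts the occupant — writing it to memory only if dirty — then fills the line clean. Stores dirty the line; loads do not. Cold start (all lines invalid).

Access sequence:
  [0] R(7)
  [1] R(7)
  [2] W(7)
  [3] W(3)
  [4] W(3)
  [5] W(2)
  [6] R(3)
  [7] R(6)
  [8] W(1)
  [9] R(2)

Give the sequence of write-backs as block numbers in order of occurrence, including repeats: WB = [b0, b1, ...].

  0 | R B7 → L3 miss [-]
  1 | R B7 → L3 hit [-]
  2 | W B7 → L3 hit [D]
  3 | W B3 → L3 miss wb→B7 [D]
  4 | W B3 → L3 hit [D]
  5 | W B2 → L2 miss [D]
  6 | R B3 → L3 hit [D]
  7 | R B6 → L2 miss wb→B2 [-]
  8 | W B1 → L1 miss [D]
  9 | R B2 → L2 miss [-]

WB = [7, 2]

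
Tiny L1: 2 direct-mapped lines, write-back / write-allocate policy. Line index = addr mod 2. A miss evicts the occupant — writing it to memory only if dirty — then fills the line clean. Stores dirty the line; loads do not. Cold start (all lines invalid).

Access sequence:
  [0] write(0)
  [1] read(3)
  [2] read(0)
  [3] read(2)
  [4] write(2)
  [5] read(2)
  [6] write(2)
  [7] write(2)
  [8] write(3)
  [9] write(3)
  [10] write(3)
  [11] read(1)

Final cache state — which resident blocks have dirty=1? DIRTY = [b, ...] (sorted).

DIRTY = [2]

0: W B0 -> L0 miss  d=D]
1: R B3 -> L1 miss  d=-]
2: R B0 -> L0 hit  d=D]
3: R B2 -> L0 miss wb->B0  d=-]
4: W B2 -> L0 hit  d=D]
5: R B2 -> L0 hit  d=D]
6: W B2 -> L0 hit  d=D]
7: W B2 -> L0 hit  d=D]
8: W B3 -> L1 hit  d=D]
9: W B3 -> L1 hit  d=D]
10: W B3 -> L1 hit  d=D]
11: R B1 -> L1 miss wb->B3  d=-]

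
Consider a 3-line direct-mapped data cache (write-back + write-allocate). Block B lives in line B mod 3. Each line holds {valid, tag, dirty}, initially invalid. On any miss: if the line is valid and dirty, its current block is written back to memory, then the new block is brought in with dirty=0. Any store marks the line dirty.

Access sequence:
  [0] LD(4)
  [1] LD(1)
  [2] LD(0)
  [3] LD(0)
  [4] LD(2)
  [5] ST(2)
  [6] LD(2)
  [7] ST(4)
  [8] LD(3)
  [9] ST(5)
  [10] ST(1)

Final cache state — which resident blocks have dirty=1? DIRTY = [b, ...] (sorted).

0: R B4 -> L1 miss  d=-]
1: R B1 -> L1 miss  d=-]
2: R B0 -> L0 miss  d=-]
3: R B0 -> L0 hit  d=-]
4: R B2 -> L2 miss  d=-]
5: W B2 -> L2 hit  d=D]
6: R B2 -> L2 hit  d=D]
7: W B4 -> L1 miss  d=D]
8: R B3 -> L0 miss  d=-]
9: W B5 -> L2 miss wb->B2  d=D]
10: W B1 -> L1 miss wb->B4  d=D]

DIRTY = [1, 5]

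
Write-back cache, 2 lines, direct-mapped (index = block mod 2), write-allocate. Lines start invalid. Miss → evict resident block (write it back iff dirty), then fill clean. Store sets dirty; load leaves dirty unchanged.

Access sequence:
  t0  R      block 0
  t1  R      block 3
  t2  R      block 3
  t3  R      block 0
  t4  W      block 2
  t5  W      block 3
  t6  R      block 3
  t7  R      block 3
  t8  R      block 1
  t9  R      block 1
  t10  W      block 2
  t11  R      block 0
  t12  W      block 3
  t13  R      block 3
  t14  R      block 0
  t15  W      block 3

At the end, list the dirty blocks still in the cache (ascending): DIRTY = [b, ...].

DIRTY = [3]

0: R B0 -> L0 miss  d=-]
1: R B3 -> L1 miss  d=-]
2: R B3 -> L1 hit  d=-]
3: R B0 -> L0 hit  d=-]
4: W B2 -> L0 miss  d=D]
5: W B3 -> L1 hit  d=D]
6: R B3 -> L1 hit  d=D]
7: R B3 -> L1 hit  d=D]
8: R B1 -> L1 miss wb->B3  d=-]
9: R B1 -> L1 hit  d=-]
10: W B2 -> L0 hit  d=D]
11: R B0 -> L0 miss wb->B2  d=-]
12: W B3 -> L1 miss  d=D]
13: R B3 -> L1 hit  d=D]
14: R B0 -> L0 hit  d=-]
15: W B3 -> L1 hit  d=D]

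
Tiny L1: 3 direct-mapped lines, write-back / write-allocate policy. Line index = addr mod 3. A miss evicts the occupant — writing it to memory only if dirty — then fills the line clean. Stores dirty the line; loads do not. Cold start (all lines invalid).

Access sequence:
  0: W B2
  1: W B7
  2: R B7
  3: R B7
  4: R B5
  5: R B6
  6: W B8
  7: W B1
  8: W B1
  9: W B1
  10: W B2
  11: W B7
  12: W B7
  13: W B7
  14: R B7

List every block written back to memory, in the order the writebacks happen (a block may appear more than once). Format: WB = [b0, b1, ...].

WB = [2, 7, 8, 1]

0: W B2 -> L2 miss  d=D]
1: W B7 -> L1 miss  d=D]
2: R B7 -> L1 hit  d=D]
3: R B7 -> L1 hit  d=D]
4: R B5 -> L2 miss wb->B2  d=-]
5: R B6 -> L0 miss  d=-]
6: W B8 -> L2 miss  d=D]
7: W B1 -> L1 miss wb->B7  d=D]
8: W B1 -> L1 hit  d=D]
9: W B1 -> L1 hit  d=D]
10: W B2 -> L2 miss wb->B8  d=D]
11: W B7 -> L1 miss wb->B1  d=D]
12: W B7 -> L1 hit  d=D]
13: W B7 -> L1 hit  d=D]
14: R B7 -> L1 hit  d=D]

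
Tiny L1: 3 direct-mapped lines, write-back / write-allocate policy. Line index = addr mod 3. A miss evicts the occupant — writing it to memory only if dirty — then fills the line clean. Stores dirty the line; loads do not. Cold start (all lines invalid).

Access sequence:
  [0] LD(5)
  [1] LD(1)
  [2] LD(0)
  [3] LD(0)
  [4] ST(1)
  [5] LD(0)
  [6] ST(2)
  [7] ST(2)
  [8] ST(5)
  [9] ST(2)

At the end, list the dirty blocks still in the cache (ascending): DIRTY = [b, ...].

  0 | R B5 → L2 miss [-]
  1 | R B1 → L1 miss [-]
  2 | R B0 → L0 miss [-]
  3 | R B0 → L0 hit [-]
  4 | W B1 → L1 hit [D]
  5 | R B0 → L0 hit [-]
  6 | W B2 → L2 miss [D]
  7 | W B2 → L2 hit [D]
  8 | W B5 → L2 miss wb→B2 [D]
  9 | W B2 → L2 miss wb→B5 [D]

DIRTY = [1, 2]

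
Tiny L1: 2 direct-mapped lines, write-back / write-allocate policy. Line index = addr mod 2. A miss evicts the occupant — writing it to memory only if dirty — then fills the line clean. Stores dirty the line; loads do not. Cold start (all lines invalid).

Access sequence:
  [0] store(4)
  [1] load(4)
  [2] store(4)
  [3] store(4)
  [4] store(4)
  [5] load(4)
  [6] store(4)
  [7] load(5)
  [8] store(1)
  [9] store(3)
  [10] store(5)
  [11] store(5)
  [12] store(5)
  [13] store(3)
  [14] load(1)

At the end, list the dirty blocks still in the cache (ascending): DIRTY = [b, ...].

DIRTY = [4]

0: W B4 -> L0 miss  d=D]
1: R B4 -> L0 hit  d=D]
2: W B4 -> L0 hit  d=D]
3: W B4 -> L0 hit  d=D]
4: W B4 -> L0 hit  d=D]
5: R B4 -> L0 hit  d=D]
6: W B4 -> L0 hit  d=D]
7: R B5 -> L1 miss  d=-]
8: W B1 -> L1 miss  d=D]
9: W B3 -> L1 miss wb->B1  d=D]
10: W B5 -> L1 miss wb->B3  d=D]
11: W B5 -> L1 hit  d=D]
12: W B5 -> L1 hit  d=D]
13: W B3 -> L1 miss wb->B5  d=D]
14: R B1 -> L1 miss wb->B3  d=-]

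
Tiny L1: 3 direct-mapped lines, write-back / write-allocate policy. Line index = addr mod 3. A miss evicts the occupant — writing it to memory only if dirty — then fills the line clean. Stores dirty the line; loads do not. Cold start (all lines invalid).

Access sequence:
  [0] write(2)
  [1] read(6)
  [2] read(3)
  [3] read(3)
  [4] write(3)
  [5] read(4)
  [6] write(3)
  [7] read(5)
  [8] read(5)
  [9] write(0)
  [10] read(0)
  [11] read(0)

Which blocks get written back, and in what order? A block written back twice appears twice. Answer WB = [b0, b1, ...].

WB = [2, 3]

0: W B2 -> L2 miss  d=D]
1: R B6 -> L0 miss  d=-]
2: R B3 -> L0 miss  d=-]
3: R B3 -> L0 hit  d=-]
4: W B3 -> L0 hit  d=D]
5: R B4 -> L1 miss  d=-]
6: W B3 -> L0 hit  d=D]
7: R B5 -> L2 miss wb->B2  d=-]
8: R B5 -> L2 hit  d=-]
9: W B0 -> L0 miss wb->B3  d=D]
10: R B0 -> L0 hit  d=D]
11: R B0 -> L0 hit  d=D]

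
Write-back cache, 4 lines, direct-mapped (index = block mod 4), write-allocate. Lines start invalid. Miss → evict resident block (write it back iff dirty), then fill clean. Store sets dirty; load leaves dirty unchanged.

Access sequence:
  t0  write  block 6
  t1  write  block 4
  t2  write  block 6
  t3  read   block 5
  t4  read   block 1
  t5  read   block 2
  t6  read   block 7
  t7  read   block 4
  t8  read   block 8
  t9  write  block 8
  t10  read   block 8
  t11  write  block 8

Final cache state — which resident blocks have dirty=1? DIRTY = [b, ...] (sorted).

DIRTY = [8]

0: W B6 → L2 miss [D]
1: W B4 → L0 miss [D]
2: W B6 → L2 hit [D]
3: R B5 → L1 miss [-]
4: R B1 → L1 miss [-]
5: R B2 → L2 miss wb→B6 [-]
6: R B7 → L3 miss [-]
7: R B4 → L0 hit [D]
8: R B8 → L0 miss wb→B4 [-]
9: W B8 → L0 hit [D]
10: R B8 → L0 hit [D]
11: W B8 → L0 hit [D]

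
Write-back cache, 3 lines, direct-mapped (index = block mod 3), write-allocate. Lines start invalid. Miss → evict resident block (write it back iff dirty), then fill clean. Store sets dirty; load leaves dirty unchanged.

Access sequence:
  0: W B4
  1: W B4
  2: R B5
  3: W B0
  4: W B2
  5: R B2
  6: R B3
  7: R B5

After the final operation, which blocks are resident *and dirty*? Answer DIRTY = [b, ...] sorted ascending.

DIRTY = [4]

0: W B4 -> L1 miss  d=D]
1: W B4 -> L1 hit  d=D]
2: R B5 -> L2 miss  d=-]
3: W B0 -> L0 miss  d=D]
4: W B2 -> L2 miss  d=D]
5: R B2 -> L2 hit  d=D]
6: R B3 -> L0 miss wb->B0  d=-]
7: R B5 -> L2 miss wb->B2  d=-]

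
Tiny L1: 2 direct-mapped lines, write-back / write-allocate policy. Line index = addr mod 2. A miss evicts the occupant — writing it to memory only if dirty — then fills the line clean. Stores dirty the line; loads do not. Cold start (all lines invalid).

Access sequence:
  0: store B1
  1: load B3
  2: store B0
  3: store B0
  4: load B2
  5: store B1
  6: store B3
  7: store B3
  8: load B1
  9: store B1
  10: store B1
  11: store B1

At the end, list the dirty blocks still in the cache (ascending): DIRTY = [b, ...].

  0 | W B1 → L1 miss [D]
  1 | R B3 → L1 miss wb→B1 [-]
  2 | W B0 → L0 miss [D]
  3 | W B0 → L0 hit [D]
  4 | R B2 → L0 miss wb→B0 [-]
  5 | W B1 → L1 miss [D]
  6 | W B3 → L1 miss wb→B1 [D]
  7 | W B3 → L1 hit [D]
  8 | R B1 → L1 miss wb→B3 [-]
  9 | W B1 → L1 hit [D]
  10 | W B1 → L1 hit [D]
  11 | W B1 → L1 hit [D]

DIRTY = [1]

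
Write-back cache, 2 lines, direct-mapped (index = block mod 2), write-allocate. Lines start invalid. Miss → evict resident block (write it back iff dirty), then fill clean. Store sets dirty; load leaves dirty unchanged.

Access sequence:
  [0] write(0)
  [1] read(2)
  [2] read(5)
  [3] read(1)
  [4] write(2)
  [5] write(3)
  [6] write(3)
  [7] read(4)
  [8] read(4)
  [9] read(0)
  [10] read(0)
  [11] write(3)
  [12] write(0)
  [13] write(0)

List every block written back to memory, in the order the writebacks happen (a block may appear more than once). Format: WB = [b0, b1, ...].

0: W B0 -> L0 miss  d=D]
1: R B2 -> L0 miss wb->B0  d=-]
2: R B5 -> L1 miss  d=-]
3: R B1 -> L1 miss  d=-]
4: W B2 -> L0 hit  d=D]
5: W B3 -> L1 miss  d=D]
6: W B3 -> L1 hit  d=D]
7: R B4 -> L0 miss wb->B2  d=-]
8: R B4 -> L0 hit  d=-]
9: R B0 -> L0 miss  d=-]
10: R B0 -> L0 hit  d=-]
11: W B3 -> L1 hit  d=D]
12: W B0 -> L0 hit  d=D]
13: W B0 -> L0 hit  d=D]

WB = [0, 2]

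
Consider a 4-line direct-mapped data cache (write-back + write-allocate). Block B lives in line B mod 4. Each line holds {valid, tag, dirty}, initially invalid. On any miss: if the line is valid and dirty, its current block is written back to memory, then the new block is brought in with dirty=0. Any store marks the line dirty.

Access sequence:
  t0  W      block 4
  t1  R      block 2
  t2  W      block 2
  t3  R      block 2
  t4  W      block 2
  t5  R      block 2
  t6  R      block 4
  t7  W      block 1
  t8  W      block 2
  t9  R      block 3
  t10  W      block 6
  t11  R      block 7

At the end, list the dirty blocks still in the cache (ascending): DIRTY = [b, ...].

0: W B4 → L0 miss [D]
1: R B2 → L2 miss [-]
2: W B2 → L2 hit [D]
3: R B2 → L2 hit [D]
4: W B2 → L2 hit [D]
5: R B2 → L2 hit [D]
6: R B4 → L0 hit [D]
7: W B1 → L1 miss [D]
8: W B2 → L2 hit [D]
9: R B3 → L3 miss [-]
10: W B6 → L2 miss wb→B2 [D]
11: R B7 → L3 miss [-]

DIRTY = [1, 4, 6]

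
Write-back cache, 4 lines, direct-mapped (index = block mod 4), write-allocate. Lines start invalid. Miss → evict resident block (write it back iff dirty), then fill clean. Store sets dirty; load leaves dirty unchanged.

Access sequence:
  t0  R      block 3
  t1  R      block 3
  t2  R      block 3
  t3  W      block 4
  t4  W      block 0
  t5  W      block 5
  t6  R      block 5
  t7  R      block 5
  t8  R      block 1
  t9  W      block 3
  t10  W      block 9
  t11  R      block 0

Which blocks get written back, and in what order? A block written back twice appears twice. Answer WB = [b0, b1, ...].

WB = [4, 5]

  0 | R B3 → L3 miss [-]
  1 | R B3 → L3 hit [-]
  2 | R B3 → L3 hit [-]
  3 | W B4 → L0 miss [D]
  4 | W B0 → L0 miss wb→B4 [D]
  5 | W B5 → L1 miss [D]
  6 | R B5 → L1 hit [D]
  7 | R B5 → L1 hit [D]
  8 | R B1 → L1 miss wb→B5 [-]
  9 | W B3 → L3 hit [D]
  10 | W B9 → L1 miss [D]
  11 | R B0 → L0 hit [D]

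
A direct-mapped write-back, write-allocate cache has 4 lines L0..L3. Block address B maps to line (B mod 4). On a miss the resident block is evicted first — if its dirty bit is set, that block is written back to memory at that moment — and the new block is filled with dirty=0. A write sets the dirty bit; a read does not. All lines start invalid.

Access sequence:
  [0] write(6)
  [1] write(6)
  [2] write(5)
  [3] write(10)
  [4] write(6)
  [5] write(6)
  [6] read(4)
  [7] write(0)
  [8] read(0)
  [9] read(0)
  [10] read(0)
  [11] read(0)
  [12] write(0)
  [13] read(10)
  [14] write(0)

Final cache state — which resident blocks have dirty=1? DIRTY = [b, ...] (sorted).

  0 | W B6 → L2 miss [D]
  1 | W B6 → L2 hit [D]
  2 | W B5 → L1 miss [D]
  3 | W B10 → L2 miss wb→B6 [D]
  4 | W B6 → L2 miss wb→B10 [D]
  5 | W B6 → L2 hit [D]
  6 | R B4 → L0 miss [-]
  7 | W B0 → L0 miss [D]
  8 | R B0 → L0 hit [D]
  9 | R B0 → L0 hit [D]
  10 | R B0 → L0 hit [D]
  11 | R B0 → L0 hit [D]
  12 | W B0 → L0 hit [D]
  13 | R B10 → L2 miss wb→B6 [-]
  14 | W B0 → L0 hit [D]

DIRTY = [0, 5]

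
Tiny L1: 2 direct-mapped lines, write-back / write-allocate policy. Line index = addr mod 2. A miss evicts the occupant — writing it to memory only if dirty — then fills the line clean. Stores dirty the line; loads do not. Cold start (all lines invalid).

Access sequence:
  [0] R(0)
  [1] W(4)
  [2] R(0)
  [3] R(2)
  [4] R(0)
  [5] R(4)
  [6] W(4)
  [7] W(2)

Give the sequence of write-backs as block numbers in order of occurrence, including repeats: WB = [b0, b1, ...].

WB = [4, 4]

0: R B0 -> L0 miss  d=-]
1: W B4 -> L0 miss  d=D]
2: R B0 -> L0 miss wb->B4  d=-]
3: R B2 -> L0 miss  d=-]
4: R B0 -> L0 miss  d=-]
5: R B4 -> L0 miss  d=-]
6: W B4 -> L0 hit  d=D]
7: W B2 -> L0 miss wb->B4  d=D]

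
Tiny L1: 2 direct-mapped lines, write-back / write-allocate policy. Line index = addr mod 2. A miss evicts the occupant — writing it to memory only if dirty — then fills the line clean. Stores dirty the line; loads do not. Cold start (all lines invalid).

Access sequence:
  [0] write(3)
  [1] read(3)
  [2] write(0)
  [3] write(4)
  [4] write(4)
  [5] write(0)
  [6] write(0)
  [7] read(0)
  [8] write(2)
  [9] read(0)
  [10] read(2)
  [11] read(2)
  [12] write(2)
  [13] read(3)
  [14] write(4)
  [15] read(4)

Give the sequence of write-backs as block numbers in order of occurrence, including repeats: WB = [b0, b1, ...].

0: W B3 -> L1 miss  d=D]
1: R B3 -> L1 hit  d=D]
2: W B0 -> L0 miss  d=D]
3: W B4 -> L0 miss wb->B0  d=D]
4: W B4 -> L0 hit  d=D]
5: W B0 -> L0 miss wb->B4  d=D]
6: W B0 -> L0 hit  d=D]
7: R B0 -> L0 hit  d=D]
8: W B2 -> L0 miss wb->B0  d=D]
9: R B0 -> L0 miss wb->B2  d=-]
10: R B2 -> L0 miss  d=-]
11: R B2 -> L0 hit  d=-]
12: W B2 -> L0 hit  d=D]
13: R B3 -> L1 hit  d=D]
14: W B4 -> L0 miss wb->B2  d=D]
15: R B4 -> L0 hit  d=D]

WB = [0, 4, 0, 2, 2]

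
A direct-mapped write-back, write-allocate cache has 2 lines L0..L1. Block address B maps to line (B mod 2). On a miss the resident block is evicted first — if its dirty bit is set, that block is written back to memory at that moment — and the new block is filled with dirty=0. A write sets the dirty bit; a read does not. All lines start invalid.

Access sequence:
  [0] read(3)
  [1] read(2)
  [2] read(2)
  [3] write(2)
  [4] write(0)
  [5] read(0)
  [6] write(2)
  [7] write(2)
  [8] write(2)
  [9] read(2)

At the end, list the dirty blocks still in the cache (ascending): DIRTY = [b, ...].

DIRTY = [2]

  0 | R B3 → L1 miss [-]
  1 | R B2 → L0 miss [-]
  2 | R B2 → L0 hit [-]
  3 | W B2 → L0 hit [D]
  4 | W B0 → L0 miss wb→B2 [D]
  5 | R B0 → L0 hit [D]
  6 | W B2 → L0 miss wb→B0 [D]
  7 | W B2 → L0 hit [D]
  8 | W B2 → L0 hit [D]
  9 | R B2 → L0 hit [D]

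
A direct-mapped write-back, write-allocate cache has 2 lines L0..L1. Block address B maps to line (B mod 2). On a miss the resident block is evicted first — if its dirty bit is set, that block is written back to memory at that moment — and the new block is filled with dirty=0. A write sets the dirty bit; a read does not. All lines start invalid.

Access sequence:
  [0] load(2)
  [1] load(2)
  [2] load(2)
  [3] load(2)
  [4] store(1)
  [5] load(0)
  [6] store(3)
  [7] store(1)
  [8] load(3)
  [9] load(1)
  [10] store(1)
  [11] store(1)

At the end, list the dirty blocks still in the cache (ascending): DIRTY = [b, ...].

DIRTY = [1]

  0 | R B2 → L0 miss [-]
  1 | R B2 → L0 hit [-]
  2 | R B2 → L0 hit [-]
  3 | R B2 → L0 hit [-]
  4 | W B1 → L1 miss [D]
  5 | R B0 → L0 miss [-]
  6 | W B3 → L1 miss wb→B1 [D]
  7 | W B1 → L1 miss wb→B3 [D]
  8 | R B3 → L1 miss wb→B1 [-]
  9 | R B1 → L1 miss [-]
  10 | W B1 → L1 hit [D]
  11 | W B1 → L1 hit [D]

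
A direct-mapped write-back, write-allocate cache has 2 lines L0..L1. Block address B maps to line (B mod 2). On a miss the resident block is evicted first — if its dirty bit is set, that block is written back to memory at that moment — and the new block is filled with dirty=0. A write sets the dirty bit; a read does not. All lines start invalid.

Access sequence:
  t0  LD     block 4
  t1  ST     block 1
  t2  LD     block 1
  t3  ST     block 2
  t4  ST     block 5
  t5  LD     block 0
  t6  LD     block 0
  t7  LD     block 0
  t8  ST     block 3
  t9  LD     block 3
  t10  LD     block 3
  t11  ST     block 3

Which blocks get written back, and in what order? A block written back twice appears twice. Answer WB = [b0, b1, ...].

WB = [1, 2, 5]

0: R B4 → L0 miss [-]
1: W B1 → L1 miss [D]
2: R B1 → L1 hit [D]
3: W B2 → L0 miss [D]
4: W B5 → L1 miss wb→B1 [D]
5: R B0 → L0 miss wb→B2 [-]
6: R B0 → L0 hit [-]
7: R B0 → L0 hit [-]
8: W B3 → L1 miss wb→B5 [D]
9: R B3 → L1 hit [D]
10: R B3 → L1 hit [D]
11: W B3 → L1 hit [D]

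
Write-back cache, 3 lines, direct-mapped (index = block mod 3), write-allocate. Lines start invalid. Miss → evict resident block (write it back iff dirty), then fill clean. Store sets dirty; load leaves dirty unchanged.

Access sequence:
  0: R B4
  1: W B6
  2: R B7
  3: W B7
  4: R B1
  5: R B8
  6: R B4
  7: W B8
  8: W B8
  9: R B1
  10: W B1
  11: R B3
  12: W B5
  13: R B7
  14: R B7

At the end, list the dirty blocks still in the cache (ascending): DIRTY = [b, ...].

DIRTY = [5]

0: R B4 → L1 miss [-]
1: W B6 → L0 miss [D]
2: R B7 → L1 miss [-]
3: W B7 → L1 hit [D]
4: R B1 → L1 miss wb→B7 [-]
5: R B8 → L2 miss [-]
6: R B4 → L1 miss [-]
7: W B8 → L2 hit [D]
8: W B8 → L2 hit [D]
9: R B1 → L1 miss [-]
10: W B1 → L1 hit [D]
11: R B3 → L0 miss wb→B6 [-]
12: W B5 → L2 miss wb→B8 [D]
13: R B7 → L1 miss wb→B1 [-]
14: R B7 → L1 hit [-]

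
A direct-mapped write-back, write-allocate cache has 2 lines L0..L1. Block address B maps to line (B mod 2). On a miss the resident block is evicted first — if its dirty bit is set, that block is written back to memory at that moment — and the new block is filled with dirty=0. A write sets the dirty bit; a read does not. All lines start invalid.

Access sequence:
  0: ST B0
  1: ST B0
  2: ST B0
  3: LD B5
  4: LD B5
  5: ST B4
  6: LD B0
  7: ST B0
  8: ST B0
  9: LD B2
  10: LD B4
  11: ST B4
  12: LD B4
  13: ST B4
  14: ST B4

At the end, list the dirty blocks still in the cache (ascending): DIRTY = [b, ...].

DIRTY = [4]

0: W B0 -> L0 miss  d=D]
1: W B0 -> L0 hit  d=D]
2: W B0 -> L0 hit  d=D]
3: R B5 -> L1 miss  d=-]
4: R B5 -> L1 hit  d=-]
5: W B4 -> L0 miss wb->B0  d=D]
6: R B0 -> L0 miss wb->B4  d=-]
7: W B0 -> L0 hit  d=D]
8: W B0 -> L0 hit  d=D]
9: R B2 -> L0 miss wb->B0  d=-]
10: R B4 -> L0 miss  d=-]
11: W B4 -> L0 hit  d=D]
12: R B4 -> L0 hit  d=D]
13: W B4 -> L0 hit  d=D]
14: W B4 -> L0 hit  d=D]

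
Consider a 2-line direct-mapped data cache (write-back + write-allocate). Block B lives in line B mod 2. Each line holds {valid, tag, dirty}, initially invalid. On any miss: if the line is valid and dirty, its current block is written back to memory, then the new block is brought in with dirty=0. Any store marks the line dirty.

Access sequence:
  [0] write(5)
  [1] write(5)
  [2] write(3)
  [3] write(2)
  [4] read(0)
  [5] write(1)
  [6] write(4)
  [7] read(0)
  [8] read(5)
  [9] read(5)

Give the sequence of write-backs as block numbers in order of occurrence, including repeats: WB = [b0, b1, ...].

WB = [5, 2, 3, 4, 1]

0: W B5 -> L1 miss  d=D]
1: W B5 -> L1 hit  d=D]
2: W B3 -> L1 miss wb->B5  d=D]
3: W B2 -> L0 miss  d=D]
4: R B0 -> L0 miss wb->B2  d=-]
5: W B1 -> L1 miss wb->B3  d=D]
6: W B4 -> L0 miss  d=D]
7: R B0 -> L0 miss wb->B4  d=-]
8: R B5 -> L1 miss wb->B1  d=-]
9: R B5 -> L1 hit  d=-]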